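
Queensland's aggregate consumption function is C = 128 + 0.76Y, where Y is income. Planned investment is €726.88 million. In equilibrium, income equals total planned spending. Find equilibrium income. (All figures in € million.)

Y = C + I = 128 + 0.76Y + 726.88
Y − 0.76Y = 854.88
0.24Y = 854.88, so Y = 854.88/0.24 = 3562

Y = 3562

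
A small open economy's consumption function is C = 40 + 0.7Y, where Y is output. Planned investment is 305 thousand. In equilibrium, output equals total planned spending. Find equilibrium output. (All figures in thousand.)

Y = C + I = 40 + 0.7Y + 305
Y − 0.7Y = 345
0.3Y = 345, so Y = 345/0.3 = 1150

Y = 1150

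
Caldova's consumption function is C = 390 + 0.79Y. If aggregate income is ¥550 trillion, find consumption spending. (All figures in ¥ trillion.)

C = 824.5

C = 390 + 0.79(550) = 390 + 434.5 = 824.5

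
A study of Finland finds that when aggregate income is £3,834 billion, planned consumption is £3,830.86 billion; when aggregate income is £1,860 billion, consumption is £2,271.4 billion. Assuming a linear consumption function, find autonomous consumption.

MPC = ΔC/ΔY = (3830.86 − 2271.4)/(3834 − 1860) = 1559.46/1974 = 0.79
a = C − MPC·Y = 2271.4 − 0.79(1860) = 2271.4 − 1469.4 = 802

a = 802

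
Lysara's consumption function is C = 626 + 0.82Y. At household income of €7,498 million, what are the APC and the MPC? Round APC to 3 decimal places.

APC = 0.903; MPC = 0.82

MPC = 0.82 (the slope of the consumption function)
C = 626 + 0.82(7498) = 6774.36, so APC = 6774.36/7498 = 0.903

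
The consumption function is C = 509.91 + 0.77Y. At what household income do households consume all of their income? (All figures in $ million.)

At break-even, C = Y: 509.91 + 0.77Y = Y
0.23Y = 509.91, so Y = 509.91/0.23 = 2217

Y = 2217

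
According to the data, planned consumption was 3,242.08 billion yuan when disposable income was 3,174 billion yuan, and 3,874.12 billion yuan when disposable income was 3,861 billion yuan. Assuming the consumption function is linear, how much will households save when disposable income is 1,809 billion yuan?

S = -177.28

MPC = (3874.12 − 3242.08)/(3861 − 3174) = 632.04/687 = 0.92
a = 3242.08 − 0.92(3174) = 3242.08 − 2920.08 = 322
C = 322 + 0.92(1809) = 1986.28
S = 1809 − 1986.28 = -177.28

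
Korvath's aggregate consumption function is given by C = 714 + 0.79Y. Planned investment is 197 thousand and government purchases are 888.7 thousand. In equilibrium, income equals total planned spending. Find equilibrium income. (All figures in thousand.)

Y = 8570

Y = C + I + G = 714 + 0.79Y + 197 + 888.7
Y − 0.79Y = 1799.7
0.21Y = 1799.7, so Y = 1799.7/0.21 = 8570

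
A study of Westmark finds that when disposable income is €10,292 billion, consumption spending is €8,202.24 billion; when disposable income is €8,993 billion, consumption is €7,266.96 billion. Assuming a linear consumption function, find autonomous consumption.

a = 792

MPC = ΔC/ΔY = (8202.24 − 7266.96)/(10292 − 8993) = 935.28/1299 = 0.72
a = C − MPC·Y = 7266.96 − 0.72(8993) = 7266.96 − 6474.96 = 792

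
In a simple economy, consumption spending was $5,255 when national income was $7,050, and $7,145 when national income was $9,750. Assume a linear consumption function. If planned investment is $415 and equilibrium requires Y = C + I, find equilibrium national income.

MPC = (7145 − 5255)/(9750 − 7050) = 1890/2700 = 0.7
a = 5255 − 0.7(7050) = 320
Equilibrium: Y = 320 + 0.7Y + 415
0.3Y = 735, so Y = 735/0.3 = 2450

Y = 2450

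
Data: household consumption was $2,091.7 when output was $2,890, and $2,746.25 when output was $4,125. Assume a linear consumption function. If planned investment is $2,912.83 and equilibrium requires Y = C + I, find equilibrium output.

MPC = (2746.25 − 2091.7)/(4125 − 2890) = 654.55/1235 = 0.53
a = 2091.7 − 0.53(2890) = 560
Equilibrium: Y = 560 + 0.53Y + 2912.83
0.47Y = 3472.83, so Y = 3472.83/0.47 = 7389

Y = 7389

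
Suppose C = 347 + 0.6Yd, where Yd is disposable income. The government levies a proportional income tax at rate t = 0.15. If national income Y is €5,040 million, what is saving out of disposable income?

S = 1366.6

Yd = (1 − 0.15)(5040) = 0.85(5040) = 4284
C = 347 + 0.6(4284) = 347 + 2570.4 = 2917.4
S = Yd − C = 4284 − 2917.4 = 1366.6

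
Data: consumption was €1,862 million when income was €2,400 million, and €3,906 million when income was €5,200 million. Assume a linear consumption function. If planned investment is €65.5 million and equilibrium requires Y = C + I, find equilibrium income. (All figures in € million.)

Y = 650

MPC = (3906 − 1862)/(5200 − 2400) = 2044/2800 = 0.73
a = 1862 − 0.73(2400) = 110
Equilibrium: Y = 110 + 0.73Y + 65.5
0.27Y = 175.5, so Y = 175.5/0.27 = 650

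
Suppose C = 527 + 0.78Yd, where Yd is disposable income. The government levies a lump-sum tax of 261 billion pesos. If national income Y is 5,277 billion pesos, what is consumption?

C = 4439.48

Yd = Y − T = 5277 − 261 = 5016
C = 527 + 0.78(5016) = 527 + 3912.48 = 4439.48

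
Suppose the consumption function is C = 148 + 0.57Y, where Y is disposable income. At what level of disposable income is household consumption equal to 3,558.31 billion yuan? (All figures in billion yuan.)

Y = 5983

148 + 0.57Y = 3558.31
0.57Y = 3410.31, so Y = 3410.31/0.57 = 5983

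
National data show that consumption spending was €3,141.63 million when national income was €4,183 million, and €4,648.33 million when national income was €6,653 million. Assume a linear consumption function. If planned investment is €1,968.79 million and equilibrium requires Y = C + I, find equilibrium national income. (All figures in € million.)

Y = 6561

MPC = (4648.33 − 3141.63)/(6653 − 4183) = 1506.7/2470 = 0.61
a = 3141.63 − 0.61(4183) = 590
Equilibrium: Y = 590 + 0.61Y + 1968.79
0.39Y = 2558.79, so Y = 2558.79/0.39 = 6561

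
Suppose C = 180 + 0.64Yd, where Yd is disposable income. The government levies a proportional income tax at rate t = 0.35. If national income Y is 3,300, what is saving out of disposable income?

S = 592.2

Yd = (1 − 0.35)(3300) = 0.65(3300) = 2145
C = 180 + 0.64(2145) = 180 + 1372.8 = 1552.8
S = Yd − C = 2145 − 1552.8 = 592.2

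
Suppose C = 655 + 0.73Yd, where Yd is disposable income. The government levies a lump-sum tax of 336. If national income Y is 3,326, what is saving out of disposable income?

Yd = Y − T = 3326 − 336 = 2990
C = 655 + 0.73(2990) = 655 + 2182.7 = 2837.7
S = Yd − C = 2990 − 2837.7 = 152.3

S = 152.3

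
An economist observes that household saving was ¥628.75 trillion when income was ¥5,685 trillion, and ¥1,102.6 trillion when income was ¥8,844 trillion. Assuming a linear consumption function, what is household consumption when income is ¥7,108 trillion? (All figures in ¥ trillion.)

MPS = ΔS/ΔY = (1102.6 − 628.75)/(8844 − 5685) = 473.85/3159 = 0.15
MPC = 1 − MPS = 0.85
Autonomous saving = 628.75 − 0.15(5685) = -224, so a = 224
C = 224 + 0.85(7108) = 224 + 6041.8 = 6265.8

C = 6265.8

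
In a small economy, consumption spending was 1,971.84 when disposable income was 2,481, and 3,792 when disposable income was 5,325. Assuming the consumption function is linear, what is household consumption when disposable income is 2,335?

MPC = (3792 − 1971.84)/(5325 − 2481) = 1820.16/2844 = 0.64
a = 1971.84 − 0.64(2481) = 1971.84 − 1587.84 = 384
C = 384 + 0.64(2335) = 384 + 1494.4 = 1878.4

C = 1878.4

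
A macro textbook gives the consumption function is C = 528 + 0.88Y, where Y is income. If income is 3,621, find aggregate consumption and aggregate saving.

C = 3714.48; S = -93.48

C = 528 + 0.88(3621) = 528 + 3186.48 = 3714.48
S = Y − C = 3621 − 3714.48 = -93.48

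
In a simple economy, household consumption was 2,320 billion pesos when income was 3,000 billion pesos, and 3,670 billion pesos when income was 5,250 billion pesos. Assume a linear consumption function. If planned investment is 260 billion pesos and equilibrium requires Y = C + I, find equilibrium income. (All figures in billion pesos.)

Y = 1950

MPC = (3670 − 2320)/(5250 − 3000) = 1350/2250 = 0.6
a = 2320 − 0.6(3000) = 520
Equilibrium: Y = 520 + 0.6Y + 260
0.4Y = 780, so Y = 780/0.4 = 1950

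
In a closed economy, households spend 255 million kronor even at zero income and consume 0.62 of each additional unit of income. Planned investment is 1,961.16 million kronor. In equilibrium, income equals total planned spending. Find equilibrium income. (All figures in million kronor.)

Y = C + I = 255 + 0.62Y + 1961.16
Y − 0.62Y = 2216.16
0.38Y = 2216.16, so Y = 2216.16/0.38 = 5832

Y = 5832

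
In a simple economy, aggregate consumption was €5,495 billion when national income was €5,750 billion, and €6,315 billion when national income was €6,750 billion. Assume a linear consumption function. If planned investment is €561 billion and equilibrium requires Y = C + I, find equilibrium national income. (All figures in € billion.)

Y = 7450

MPC = (6315 − 5495)/(6750 − 5750) = 820/1000 = 0.82
a = 5495 − 0.82(5750) = 780
Equilibrium: Y = 780 + 0.82Y + 561
0.18Y = 1341, so Y = 1341/0.18 = 7450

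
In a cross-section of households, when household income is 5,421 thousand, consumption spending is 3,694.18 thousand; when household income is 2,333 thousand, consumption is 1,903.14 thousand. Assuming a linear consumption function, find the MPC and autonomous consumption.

MPC = ΔC/ΔY = (3694.18 − 1903.14)/(5421 − 2333) = 1791.04/3088 = 0.58
a = C − MPC·Y = 1903.14 − 0.58(2333) = 1903.14 − 1353.14 = 550

MPC = 0.58; a = 550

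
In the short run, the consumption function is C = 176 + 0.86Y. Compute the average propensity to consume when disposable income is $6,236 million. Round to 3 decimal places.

C = 176 + 0.86(6236) = 5538.96
APC = C/Y = 5538.96/6236 = 0.888

APC = 0.888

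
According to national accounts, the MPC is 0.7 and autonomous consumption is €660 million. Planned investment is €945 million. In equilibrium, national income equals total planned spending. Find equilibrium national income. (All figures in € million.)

Y = 5350

Y = C + I = 660 + 0.7Y + 945
Y − 0.7Y = 1605
0.3Y = 1605, so Y = 1605/0.3 = 5350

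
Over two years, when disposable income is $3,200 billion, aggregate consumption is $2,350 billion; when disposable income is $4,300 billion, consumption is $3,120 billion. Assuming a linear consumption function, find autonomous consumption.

a = 110

MPC = ΔC/ΔY = (3120 − 2350)/(4300 − 3200) = 770/1100 = 0.7
a = C − MPC·Y = 2350 − 0.7(3200) = 2350 − 2240 = 110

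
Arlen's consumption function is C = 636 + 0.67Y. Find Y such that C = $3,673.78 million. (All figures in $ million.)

636 + 0.67Y = 3673.78
0.67Y = 3037.78, so Y = 3037.78/0.67 = 4534

Y = 4534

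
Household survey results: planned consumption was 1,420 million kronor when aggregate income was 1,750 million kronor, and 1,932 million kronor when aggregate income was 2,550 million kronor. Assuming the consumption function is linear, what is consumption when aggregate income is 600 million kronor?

MPC = (1932 − 1420)/(2550 − 1750) = 512/800 = 0.64
a = 1420 − 0.64(1750) = 1420 − 1120 = 300
C = 300 + 0.64(600) = 300 + 384 = 684

C = 684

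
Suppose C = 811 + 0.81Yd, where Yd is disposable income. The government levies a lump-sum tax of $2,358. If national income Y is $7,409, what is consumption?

Yd = Y − T = 7409 − 2358 = 5051
C = 811 + 0.81(5051) = 811 + 4091.31 = 4902.31

C = 4902.31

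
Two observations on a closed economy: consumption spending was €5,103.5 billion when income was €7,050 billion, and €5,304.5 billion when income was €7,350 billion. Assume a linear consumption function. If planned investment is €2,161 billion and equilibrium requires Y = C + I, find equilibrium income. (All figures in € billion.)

Y = 7700

MPC = (5304.5 − 5103.5)/(7350 − 7050) = 201/300 = 0.67
a = 5103.5 − 0.67(7050) = 380
Equilibrium: Y = 380 + 0.67Y + 2161
0.33Y = 2541, so Y = 2541/0.33 = 7700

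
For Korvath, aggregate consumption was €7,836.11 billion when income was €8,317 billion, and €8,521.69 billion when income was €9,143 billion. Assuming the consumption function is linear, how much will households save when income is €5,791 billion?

S = 51.47

MPC = (8521.69 − 7836.11)/(9143 − 8317) = 685.58/826 = 0.83
a = 7836.11 − 0.83(8317) = 7836.11 − 6903.11 = 933
C = 933 + 0.83(5791) = 5739.53
S = 5791 − 5739.53 = 51.47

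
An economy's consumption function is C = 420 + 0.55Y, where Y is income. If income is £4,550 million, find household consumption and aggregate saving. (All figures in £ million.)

C = 420 + 0.55(4550) = 420 + 2502.5 = 2922.5
S = Y − C = 4550 − 2922.5 = 1627.5

C = 2922.5; S = 1627.5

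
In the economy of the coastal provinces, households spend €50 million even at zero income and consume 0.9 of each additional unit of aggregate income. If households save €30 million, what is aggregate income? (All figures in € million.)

Y = 800

S = Y − C = -50 + 0.1Y
-50 + 0.1Y = 30, so 0.1Y = 80 and Y = 800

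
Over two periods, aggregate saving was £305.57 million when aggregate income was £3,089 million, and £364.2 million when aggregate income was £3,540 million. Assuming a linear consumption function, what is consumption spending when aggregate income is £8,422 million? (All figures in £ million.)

MPS = ΔS/ΔY = (364.2 − 305.57)/(3540 − 3089) = 58.63/451 = 0.13
MPC = 1 − MPS = 0.87
Autonomous saving = 305.57 − 0.13(3089) = -96, so a = 96
C = 96 + 0.87(8422) = 96 + 7327.14 = 7423.14

C = 7423.14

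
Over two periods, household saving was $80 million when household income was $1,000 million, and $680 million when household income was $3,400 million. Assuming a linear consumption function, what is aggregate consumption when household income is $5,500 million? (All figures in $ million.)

C = 4295

MPS = ΔS/ΔY = (680 − 80)/(3400 − 1000) = 600/2400 = 0.25
MPC = 1 − MPS = 0.75
Autonomous saving = 80 − 0.25(1000) = -170, so a = 170
C = 170 + 0.75(5500) = 170 + 4125 = 4295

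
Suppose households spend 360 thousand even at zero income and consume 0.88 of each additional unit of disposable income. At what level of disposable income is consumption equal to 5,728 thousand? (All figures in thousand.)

360 + 0.88Y = 5728
0.88Y = 5368, so Y = 5368/0.88 = 6100

Y = 6100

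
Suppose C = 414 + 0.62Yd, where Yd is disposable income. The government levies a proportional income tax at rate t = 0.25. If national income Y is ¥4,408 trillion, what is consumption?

Yd = (1 − 0.25)(4408) = 0.75(4408) = 3306
C = 414 + 0.62(3306) = 414 + 2049.72 = 2463.72

C = 2463.72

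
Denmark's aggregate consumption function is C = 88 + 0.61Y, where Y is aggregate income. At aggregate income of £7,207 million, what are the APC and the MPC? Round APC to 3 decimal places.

MPC = 0.61 (the slope of the consumption function)
C = 88 + 0.61(7207) = 4484.27, so APC = 4484.27/7207 = 0.622

APC = 0.622; MPC = 0.61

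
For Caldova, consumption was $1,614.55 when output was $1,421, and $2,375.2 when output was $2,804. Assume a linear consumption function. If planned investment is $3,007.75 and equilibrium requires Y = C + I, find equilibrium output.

Y = 8535

MPC = (2375.2 − 1614.55)/(2804 − 1421) = 760.65/1383 = 0.55
a = 1614.55 − 0.55(1421) = 833
Equilibrium: Y = 833 + 0.55Y + 3007.75
0.45Y = 3840.75, so Y = 3840.75/0.45 = 8535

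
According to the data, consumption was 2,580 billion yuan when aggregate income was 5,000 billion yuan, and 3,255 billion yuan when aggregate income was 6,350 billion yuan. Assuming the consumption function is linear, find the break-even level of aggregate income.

MPC = (3255 − 2580)/(6350 − 5000) = 675/1350 = 0.5
a = 2580 − 0.5(5000) = 2580 − 2500 = 80
Break-even: Y = a/(1−MPC) = 80/0.5 = 160

Y = 160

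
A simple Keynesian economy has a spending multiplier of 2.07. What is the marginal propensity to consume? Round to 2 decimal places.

k = 1/(1 − MPC), so 1 − MPC = 1/k = 1/2.07 = 0.4831
MPC = 1 − 0.4831 = 0.52

MPC = 0.52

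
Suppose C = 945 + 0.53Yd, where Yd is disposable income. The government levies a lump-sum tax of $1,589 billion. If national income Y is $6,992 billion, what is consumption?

C = 3808.59

Yd = Y − T = 6992 − 1589 = 5403
C = 945 + 0.53(5403) = 945 + 2863.59 = 3808.59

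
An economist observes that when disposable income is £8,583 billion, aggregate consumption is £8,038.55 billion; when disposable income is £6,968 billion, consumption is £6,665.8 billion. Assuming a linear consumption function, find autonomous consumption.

a = 743

MPC = ΔC/ΔY = (8038.55 − 6665.8)/(8583 − 6968) = 1372.75/1615 = 0.85
a = C − MPC·Y = 6665.8 − 0.85(6968) = 6665.8 − 5922.8 = 743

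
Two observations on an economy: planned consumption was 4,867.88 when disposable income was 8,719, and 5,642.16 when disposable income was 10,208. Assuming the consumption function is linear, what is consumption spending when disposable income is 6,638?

MPC = (5642.16 − 4867.88)/(10208 − 8719) = 774.28/1489 = 0.52
a = 4867.88 − 0.52(8719) = 4867.88 − 4533.88 = 334
C = 334 + 0.52(6638) = 334 + 3451.76 = 3785.76

C = 3785.76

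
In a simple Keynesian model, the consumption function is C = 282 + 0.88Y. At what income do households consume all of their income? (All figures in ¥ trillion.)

At break-even, C = Y: 282 + 0.88Y = Y
0.12Y = 282, so Y = 282/0.12 = 2350

Y = 2350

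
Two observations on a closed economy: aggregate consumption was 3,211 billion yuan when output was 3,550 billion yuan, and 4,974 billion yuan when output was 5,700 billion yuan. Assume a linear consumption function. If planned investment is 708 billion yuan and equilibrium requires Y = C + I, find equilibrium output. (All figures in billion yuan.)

Y = 5600

MPC = (4974 − 3211)/(5700 − 3550) = 1763/2150 = 0.82
a = 3211 − 0.82(3550) = 300
Equilibrium: Y = 300 + 0.82Y + 708
0.18Y = 1008, so Y = 1008/0.18 = 5600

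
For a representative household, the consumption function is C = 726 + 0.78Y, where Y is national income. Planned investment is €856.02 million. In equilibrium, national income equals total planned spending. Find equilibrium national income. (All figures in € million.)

Y = C + I = 726 + 0.78Y + 856.02
Y − 0.78Y = 1582.02
0.22Y = 1582.02, so Y = 1582.02/0.22 = 7191

Y = 7191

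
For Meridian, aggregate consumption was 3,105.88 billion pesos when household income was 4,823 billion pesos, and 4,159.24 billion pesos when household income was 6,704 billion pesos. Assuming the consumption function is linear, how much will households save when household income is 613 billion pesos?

MPC = (4159.24 − 3105.88)/(6704 − 4823) = 1053.36/1881 = 0.56
a = 3105.88 − 0.56(4823) = 3105.88 − 2700.88 = 405
C = 405 + 0.56(613) = 748.28
S = 613 − 748.28 = -135.28

S = -135.28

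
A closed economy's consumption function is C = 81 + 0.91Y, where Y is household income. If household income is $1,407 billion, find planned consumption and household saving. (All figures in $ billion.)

C = 81 + 0.91(1407) = 81 + 1280.37 = 1361.37
S = Y − C = 1407 − 1361.37 = 45.63

C = 1361.37; S = 45.63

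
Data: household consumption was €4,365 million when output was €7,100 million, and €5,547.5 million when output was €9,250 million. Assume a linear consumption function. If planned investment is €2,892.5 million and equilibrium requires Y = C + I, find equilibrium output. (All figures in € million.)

MPC = (5547.5 − 4365)/(9250 − 7100) = 1182.5/2150 = 0.55
a = 4365 − 0.55(7100) = 460
Equilibrium: Y = 460 + 0.55Y + 2892.5
0.45Y = 3352.5, so Y = 3352.5/0.45 = 7450

Y = 7450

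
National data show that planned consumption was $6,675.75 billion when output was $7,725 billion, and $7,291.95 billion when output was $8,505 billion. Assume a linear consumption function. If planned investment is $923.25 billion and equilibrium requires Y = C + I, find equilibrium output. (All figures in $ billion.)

Y = 7125

MPC = (7291.95 − 6675.75)/(8505 − 7725) = 616.2/780 = 0.79
a = 6675.75 − 0.79(7725) = 573
Equilibrium: Y = 573 + 0.79Y + 923.25
0.21Y = 1496.25, so Y = 1496.25/0.21 = 7125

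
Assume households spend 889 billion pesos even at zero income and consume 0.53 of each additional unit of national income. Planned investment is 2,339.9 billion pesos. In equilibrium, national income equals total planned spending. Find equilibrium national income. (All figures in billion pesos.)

Y = C + I = 889 + 0.53Y + 2339.9
Y − 0.53Y = 3228.9
0.47Y = 3228.9, so Y = 3228.9/0.47 = 6870

Y = 6870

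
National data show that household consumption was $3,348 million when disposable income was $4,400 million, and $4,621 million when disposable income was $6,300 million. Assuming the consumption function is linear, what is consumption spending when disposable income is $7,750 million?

C = 5592.5

MPC = (4621 − 3348)/(6300 − 4400) = 1273/1900 = 0.67
a = 3348 − 0.67(4400) = 3348 − 2948 = 400
C = 400 + 0.67(7750) = 400 + 5192.5 = 5592.5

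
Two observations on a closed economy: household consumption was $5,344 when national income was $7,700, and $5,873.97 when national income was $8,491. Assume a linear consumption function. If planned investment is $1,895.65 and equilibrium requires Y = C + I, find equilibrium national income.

MPC = (5873.97 − 5344)/(8491 − 7700) = 529.97/791 = 0.67
a = 5344 − 0.67(7700) = 185
Equilibrium: Y = 185 + 0.67Y + 1895.65
0.33Y = 2080.65, so Y = 2080.65/0.33 = 6305

Y = 6305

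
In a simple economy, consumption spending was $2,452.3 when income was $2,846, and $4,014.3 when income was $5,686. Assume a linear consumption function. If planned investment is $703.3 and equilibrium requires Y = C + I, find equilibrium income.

Y = 3534

MPC = (4014.3 − 2452.3)/(5686 − 2846) = 1562/2840 = 0.55
a = 2452.3 − 0.55(2846) = 887
Equilibrium: Y = 887 + 0.55Y + 703.3
0.45Y = 1590.3, so Y = 1590.3/0.45 = 3534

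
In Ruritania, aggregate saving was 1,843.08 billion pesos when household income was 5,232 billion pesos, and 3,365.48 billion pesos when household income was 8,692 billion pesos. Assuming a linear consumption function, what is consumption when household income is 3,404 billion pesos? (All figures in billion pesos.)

MPS = ΔS/ΔY = (3365.48 − 1843.08)/(8692 − 5232) = 1522.4/3460 = 0.44
MPC = 1 − MPS = 0.56
Autonomous saving = 1843.08 − 0.44(5232) = -459, so a = 459
C = 459 + 0.56(3404) = 459 + 1906.24 = 2365.24

C = 2365.24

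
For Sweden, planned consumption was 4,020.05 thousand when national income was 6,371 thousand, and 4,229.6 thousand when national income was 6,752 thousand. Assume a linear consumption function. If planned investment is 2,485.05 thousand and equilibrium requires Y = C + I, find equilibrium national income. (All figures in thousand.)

MPC = (4229.6 − 4020.05)/(6752 − 6371) = 209.55/381 = 0.55
a = 4020.05 − 0.55(6371) = 516
Equilibrium: Y = 516 + 0.55Y + 2485.05
0.45Y = 3001.05, so Y = 3001.05/0.45 = 6669

Y = 6669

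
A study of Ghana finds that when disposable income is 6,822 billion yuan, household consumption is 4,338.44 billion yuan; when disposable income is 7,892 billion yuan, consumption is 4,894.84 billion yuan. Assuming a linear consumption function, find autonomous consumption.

a = 791

MPC = ΔC/ΔY = (4894.84 − 4338.44)/(7892 − 6822) = 556.4/1070 = 0.52
a = C − MPC·Y = 4338.44 − 0.52(6822) = 4338.44 − 3547.44 = 791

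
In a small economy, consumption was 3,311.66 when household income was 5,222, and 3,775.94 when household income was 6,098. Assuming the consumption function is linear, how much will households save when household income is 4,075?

MPC = (3775.94 − 3311.66)/(6098 − 5222) = 464.28/876 = 0.53
a = 3311.66 − 0.53(5222) = 3311.66 − 2767.66 = 544
C = 544 + 0.53(4075) = 2703.75
S = 4075 − 2703.75 = 1371.25

S = 1371.25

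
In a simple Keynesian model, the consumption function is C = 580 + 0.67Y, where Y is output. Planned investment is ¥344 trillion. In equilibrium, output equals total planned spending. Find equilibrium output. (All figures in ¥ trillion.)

Y = C + I = 580 + 0.67Y + 344
Y − 0.67Y = 924
0.33Y = 924, so Y = 924/0.33 = 2800

Y = 2800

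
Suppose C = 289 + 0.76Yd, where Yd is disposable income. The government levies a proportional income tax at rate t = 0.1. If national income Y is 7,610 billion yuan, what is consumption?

Yd = (1 − 0.1)(7610) = 0.9(7610) = 6849
C = 289 + 0.76(6849) = 289 + 5205.24 = 5494.24

C = 5494.24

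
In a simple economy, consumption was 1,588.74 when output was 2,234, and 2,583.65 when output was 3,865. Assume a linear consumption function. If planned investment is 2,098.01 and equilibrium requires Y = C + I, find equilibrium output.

MPC = (2583.65 − 1588.74)/(3865 − 2234) = 994.91/1631 = 0.61
a = 1588.74 − 0.61(2234) = 226
Equilibrium: Y = 226 + 0.61Y + 2098.01
0.39Y = 2324.01, so Y = 2324.01/0.39 = 5959

Y = 5959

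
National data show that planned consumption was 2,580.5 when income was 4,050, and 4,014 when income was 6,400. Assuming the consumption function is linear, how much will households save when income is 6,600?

MPC = (4014 − 2580.5)/(6400 − 4050) = 1433.5/2350 = 0.61
a = 2580.5 − 0.61(4050) = 2580.5 − 2470.5 = 110
C = 110 + 0.61(6600) = 4136
S = 6600 − 4136 = 2464

S = 2464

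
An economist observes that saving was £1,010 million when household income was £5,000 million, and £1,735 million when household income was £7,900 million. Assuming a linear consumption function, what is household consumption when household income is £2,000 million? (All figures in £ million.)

C = 1740

MPS = ΔS/ΔY = (1735 − 1010)/(7900 − 5000) = 725/2900 = 0.25
MPC = 1 − MPS = 0.75
Autonomous saving = 1010 − 0.25(5000) = -240, so a = 240
C = 240 + 0.75(2000) = 240 + 1500 = 1740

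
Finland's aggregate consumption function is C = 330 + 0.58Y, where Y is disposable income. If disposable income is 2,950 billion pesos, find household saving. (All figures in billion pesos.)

S = 909

C = 330 + 0.58(2950) = 330 + 1711 = 2041
S = Y − C = 2950 − 2041 = 909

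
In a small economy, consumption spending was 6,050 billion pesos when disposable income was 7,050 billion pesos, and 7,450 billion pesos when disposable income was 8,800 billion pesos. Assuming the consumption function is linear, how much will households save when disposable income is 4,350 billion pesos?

S = 460

MPC = (7450 − 6050)/(8800 − 7050) = 1400/1750 = 0.8
a = 6050 − 0.8(7050) = 6050 − 5640 = 410
C = 410 + 0.8(4350) = 3890
S = 4350 − 3890 = 460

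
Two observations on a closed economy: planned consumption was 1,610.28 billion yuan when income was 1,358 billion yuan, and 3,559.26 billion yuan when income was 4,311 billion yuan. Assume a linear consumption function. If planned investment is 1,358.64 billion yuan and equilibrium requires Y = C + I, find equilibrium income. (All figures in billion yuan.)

Y = 6096

MPC = (3559.26 − 1610.28)/(4311 − 1358) = 1948.98/2953 = 0.66
a = 1610.28 − 0.66(1358) = 714
Equilibrium: Y = 714 + 0.66Y + 1358.64
0.34Y = 2072.64, so Y = 2072.64/0.34 = 6096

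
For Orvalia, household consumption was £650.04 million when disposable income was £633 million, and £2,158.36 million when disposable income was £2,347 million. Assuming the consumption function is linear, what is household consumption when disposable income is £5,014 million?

MPC = (2158.36 − 650.04)/(2347 − 633) = 1508.32/1714 = 0.88
a = 650.04 − 0.88(633) = 650.04 − 557.04 = 93
C = 93 + 0.88(5014) = 93 + 4412.32 = 4505.32

C = 4505.32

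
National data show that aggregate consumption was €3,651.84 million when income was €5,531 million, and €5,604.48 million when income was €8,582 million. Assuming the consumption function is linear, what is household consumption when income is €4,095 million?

MPC = (5604.48 − 3651.84)/(8582 − 5531) = 1952.64/3051 = 0.64
a = 3651.84 − 0.64(5531) = 3651.84 − 3539.84 = 112
C = 112 + 0.64(4095) = 112 + 2620.8 = 2732.8

C = 2732.8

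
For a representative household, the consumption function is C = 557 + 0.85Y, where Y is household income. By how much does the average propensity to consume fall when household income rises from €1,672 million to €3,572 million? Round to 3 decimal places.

ΔAPC = 0.177

At Y = 1672: C = 557 + 0.85(1672) = 1978.2, APC = 1978.2/1672 = 1.1831
At Y = 3572: C = 3593.2, APC = 3593.2/3572 = 1.0059
Fall in APC = 1.1831 − 1.0059 = 0.1772 ≈ 0.177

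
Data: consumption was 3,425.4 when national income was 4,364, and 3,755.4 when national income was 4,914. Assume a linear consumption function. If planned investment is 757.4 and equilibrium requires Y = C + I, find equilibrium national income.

MPC = (3755.4 − 3425.4)/(4914 − 4364) = 330/550 = 0.6
a = 3425.4 − 0.6(4364) = 807
Equilibrium: Y = 807 + 0.6Y + 757.4
0.4Y = 1564.4, so Y = 1564.4/0.4 = 3911

Y = 3911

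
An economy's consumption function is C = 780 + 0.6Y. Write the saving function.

S = -780 + 0.4Y

S = Y − C = Y − (780 + 0.6Y) = -780 + (1 − 0.6)Y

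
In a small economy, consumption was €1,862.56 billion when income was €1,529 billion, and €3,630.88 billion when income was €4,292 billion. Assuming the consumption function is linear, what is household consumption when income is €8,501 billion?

MPC = (3630.88 − 1862.56)/(4292 − 1529) = 1768.32/2763 = 0.64
a = 1862.56 − 0.64(1529) = 1862.56 − 978.56 = 884
C = 884 + 0.64(8501) = 884 + 5440.64 = 6324.64

C = 6324.64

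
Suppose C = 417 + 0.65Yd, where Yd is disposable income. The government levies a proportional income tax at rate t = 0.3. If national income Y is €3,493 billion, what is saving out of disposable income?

S = 438.785

Yd = (1 − 0.3)(3493) = 0.7(3493) = 2445.1
C = 417 + 0.65(2445.1) = 417 + 1589.315 = 2006.315
S = Yd − C = 2445.1 − 2006.315 = 438.785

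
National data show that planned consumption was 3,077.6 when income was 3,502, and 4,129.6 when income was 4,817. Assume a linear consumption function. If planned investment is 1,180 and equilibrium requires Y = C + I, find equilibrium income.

Y = 7280

MPC = (4129.6 − 3077.6)/(4817 − 3502) = 1052/1315 = 0.8
a = 3077.6 − 0.8(3502) = 276
Equilibrium: Y = 276 + 0.8Y + 1180
0.2Y = 1456, so Y = 1456/0.2 = 7280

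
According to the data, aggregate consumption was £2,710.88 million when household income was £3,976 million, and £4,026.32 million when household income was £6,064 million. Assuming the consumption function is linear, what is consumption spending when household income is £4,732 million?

MPC = (4026.32 − 2710.88)/(6064 − 3976) = 1315.44/2088 = 0.63
a = 2710.88 − 0.63(3976) = 2710.88 − 2504.88 = 206
C = 206 + 0.63(4732) = 206 + 2981.16 = 3187.16

C = 3187.16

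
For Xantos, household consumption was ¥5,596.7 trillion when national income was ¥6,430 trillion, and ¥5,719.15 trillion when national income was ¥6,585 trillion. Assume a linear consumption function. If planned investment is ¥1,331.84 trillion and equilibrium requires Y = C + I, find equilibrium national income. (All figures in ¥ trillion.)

MPC = (5719.15 − 5596.7)/(6585 − 6430) = 122.45/155 = 0.79
a = 5596.7 − 0.79(6430) = 517
Equilibrium: Y = 517 + 0.79Y + 1331.84
0.21Y = 1848.84, so Y = 1848.84/0.21 = 8804

Y = 8804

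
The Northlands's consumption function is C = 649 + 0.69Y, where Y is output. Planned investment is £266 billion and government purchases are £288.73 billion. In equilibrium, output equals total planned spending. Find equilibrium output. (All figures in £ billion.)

Y = C + I + G = 649 + 0.69Y + 266 + 288.73
Y − 0.69Y = 1203.73
0.31Y = 1203.73, so Y = 1203.73/0.31 = 3883

Y = 3883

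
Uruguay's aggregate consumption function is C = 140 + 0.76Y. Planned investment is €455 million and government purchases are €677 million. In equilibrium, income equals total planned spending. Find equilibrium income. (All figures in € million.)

Y = 5300

Y = C + I + G = 140 + 0.76Y + 455 + 677
Y − 0.76Y = 1272
0.24Y = 1272, so Y = 1272/0.24 = 5300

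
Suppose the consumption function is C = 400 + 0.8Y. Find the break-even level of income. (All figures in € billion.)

At break-even, C = Y: 400 + 0.8Y = Y
0.2Y = 400, so Y = 400/0.2 = 2000

Y = 2000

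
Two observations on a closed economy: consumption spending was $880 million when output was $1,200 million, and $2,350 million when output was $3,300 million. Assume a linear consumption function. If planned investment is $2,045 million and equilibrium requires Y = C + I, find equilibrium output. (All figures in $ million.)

MPC = (2350 − 880)/(3300 − 1200) = 1470/2100 = 0.7
a = 880 − 0.7(1200) = 40
Equilibrium: Y = 40 + 0.7Y + 2045
0.3Y = 2085, so Y = 2085/0.3 = 6950

Y = 6950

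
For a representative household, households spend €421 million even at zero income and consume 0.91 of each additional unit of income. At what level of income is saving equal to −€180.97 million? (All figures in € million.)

S = Y − C = -421 + 0.09Y
-421 + 0.09Y = -180.97, so 0.09Y = 240.03 and Y = 2667

Y = 2667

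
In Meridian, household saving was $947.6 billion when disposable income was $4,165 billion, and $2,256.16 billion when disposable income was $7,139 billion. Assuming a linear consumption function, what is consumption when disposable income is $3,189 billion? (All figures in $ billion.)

MPS = ΔS/ΔY = (2256.16 − 947.6)/(7139 − 4165) = 1308.56/2974 = 0.44
MPC = 1 − MPS = 0.56
Autonomous saving = 947.6 − 0.44(4165) = -885, so a = 885
C = 885 + 0.56(3189) = 885 + 1785.84 = 2670.84

C = 2670.84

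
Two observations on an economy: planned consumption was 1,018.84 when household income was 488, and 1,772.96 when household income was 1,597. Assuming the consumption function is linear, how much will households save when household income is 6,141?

MPC = (1772.96 − 1018.84)/(1597 − 488) = 754.12/1109 = 0.68
a = 1018.84 − 0.68(488) = 1018.84 − 331.84 = 687
C = 687 + 0.68(6141) = 4862.88
S = 6141 − 4862.88 = 1278.12

S = 1278.12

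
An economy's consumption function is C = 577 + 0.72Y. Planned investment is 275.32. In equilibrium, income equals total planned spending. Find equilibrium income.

Y = C + I = 577 + 0.72Y + 275.32
Y − 0.72Y = 852.32
0.28Y = 852.32, so Y = 852.32/0.28 = 3044

Y = 3044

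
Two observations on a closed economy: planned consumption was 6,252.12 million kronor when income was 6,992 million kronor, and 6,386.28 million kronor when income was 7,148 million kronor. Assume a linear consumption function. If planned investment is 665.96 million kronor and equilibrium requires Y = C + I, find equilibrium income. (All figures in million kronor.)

Y = 6464

MPC = (6386.28 − 6252.12)/(7148 − 6992) = 134.16/156 = 0.86
a = 6252.12 − 0.86(6992) = 239
Equilibrium: Y = 239 + 0.86Y + 665.96
0.14Y = 904.96, so Y = 904.96/0.14 = 6464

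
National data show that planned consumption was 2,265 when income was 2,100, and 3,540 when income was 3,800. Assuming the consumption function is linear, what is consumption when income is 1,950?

C = 2152.5

MPC = (3540 − 2265)/(3800 − 2100) = 1275/1700 = 0.75
a = 2265 − 0.75(2100) = 2265 − 1575 = 690
C = 690 + 0.75(1950) = 690 + 1462.5 = 2152.5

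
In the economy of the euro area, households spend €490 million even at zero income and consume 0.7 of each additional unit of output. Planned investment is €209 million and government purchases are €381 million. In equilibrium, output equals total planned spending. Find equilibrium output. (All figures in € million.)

Y = 3600

Y = C + I + G = 490 + 0.7Y + 209 + 381
Y − 0.7Y = 1080
0.3Y = 1080, so Y = 1080/0.3 = 3600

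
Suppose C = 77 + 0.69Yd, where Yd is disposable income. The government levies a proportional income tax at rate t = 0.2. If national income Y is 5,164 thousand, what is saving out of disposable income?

S = 1203.672

Yd = (1 − 0.2)(5164) = 0.8(5164) = 4131.2
C = 77 + 0.69(4131.2) = 77 + 2850.528 = 2927.528
S = Yd − C = 4131.2 − 2927.528 = 1203.672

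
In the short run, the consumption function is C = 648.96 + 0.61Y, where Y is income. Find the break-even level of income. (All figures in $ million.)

At break-even, C = Y: 648.96 + 0.61Y = Y
0.39Y = 648.96, so Y = 648.96/0.39 = 1664

Y = 1664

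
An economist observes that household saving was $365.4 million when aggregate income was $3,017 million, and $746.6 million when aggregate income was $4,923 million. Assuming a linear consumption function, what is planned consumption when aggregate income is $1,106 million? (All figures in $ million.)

MPS = ΔS/ΔY = (746.6 − 365.4)/(4923 − 3017) = 381.2/1906 = 0.2
MPC = 1 − MPS = 0.8
Autonomous saving = 365.4 − 0.2(3017) = -238, so a = 238
C = 238 + 0.8(1106) = 238 + 884.8 = 1122.8

C = 1122.8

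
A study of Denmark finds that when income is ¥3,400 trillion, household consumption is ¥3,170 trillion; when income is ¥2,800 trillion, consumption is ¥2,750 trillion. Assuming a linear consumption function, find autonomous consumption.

a = 790

MPC = ΔC/ΔY = (3170 − 2750)/(3400 − 2800) = 420/600 = 0.7
a = C − MPC·Y = 2750 − 0.7(2800) = 2750 − 1960 = 790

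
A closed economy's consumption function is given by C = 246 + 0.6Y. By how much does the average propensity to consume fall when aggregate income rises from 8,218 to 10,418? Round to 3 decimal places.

ΔAPC = 0.006

At Y = 8218: C = 246 + 0.6(8218) = 5176.8, APC = 5176.8/8218 = 0.6299
At Y = 10418: C = 6496.8, APC = 6496.8/10418 = 0.6236
Fall in APC = 0.6299 − 0.6236 = 0.0063 ≈ 0.006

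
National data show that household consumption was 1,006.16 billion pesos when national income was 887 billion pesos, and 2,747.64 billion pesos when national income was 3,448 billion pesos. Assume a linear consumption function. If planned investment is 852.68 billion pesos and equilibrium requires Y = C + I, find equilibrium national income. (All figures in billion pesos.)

MPC = (2747.64 − 1006.16)/(3448 − 887) = 1741.48/2561 = 0.68
a = 1006.16 − 0.68(887) = 403
Equilibrium: Y = 403 + 0.68Y + 852.68
0.32Y = 1255.68, so Y = 1255.68/0.32 = 3924

Y = 3924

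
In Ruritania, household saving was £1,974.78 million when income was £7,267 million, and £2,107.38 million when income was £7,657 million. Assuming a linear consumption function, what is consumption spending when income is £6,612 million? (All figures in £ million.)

MPS = ΔS/ΔY = (2107.38 − 1974.78)/(7657 − 7267) = 132.6/390 = 0.34
MPC = 1 − MPS = 0.66
Autonomous saving = 1974.78 − 0.34(7267) = -496, so a = 496
C = 496 + 0.66(6612) = 496 + 4363.92 = 4859.92

C = 4859.92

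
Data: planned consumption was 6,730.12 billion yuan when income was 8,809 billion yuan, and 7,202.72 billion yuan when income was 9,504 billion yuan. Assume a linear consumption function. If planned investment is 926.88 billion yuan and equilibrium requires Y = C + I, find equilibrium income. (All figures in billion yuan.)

MPC = (7202.72 − 6730.12)/(9504 − 8809) = 472.6/695 = 0.68
a = 6730.12 − 0.68(8809) = 740
Equilibrium: Y = 740 + 0.68Y + 926.88
0.32Y = 1666.88, so Y = 1666.88/0.32 = 5209

Y = 5209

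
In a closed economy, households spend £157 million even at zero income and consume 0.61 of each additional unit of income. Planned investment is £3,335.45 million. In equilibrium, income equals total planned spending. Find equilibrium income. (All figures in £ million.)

Y = 8955

Y = C + I = 157 + 0.61Y + 3335.45
Y − 0.61Y = 3492.45
0.39Y = 3492.45, so Y = 3492.45/0.39 = 8955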